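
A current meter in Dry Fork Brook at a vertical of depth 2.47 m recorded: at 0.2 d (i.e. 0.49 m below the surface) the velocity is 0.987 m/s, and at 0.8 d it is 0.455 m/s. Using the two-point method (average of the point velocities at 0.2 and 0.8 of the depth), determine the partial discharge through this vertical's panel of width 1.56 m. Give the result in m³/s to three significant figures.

2.78 m³/s

v̄ = (0.987 + 0.455) / 2 = 0.7210 m/s
q = v̄ × d × w = 0.7210 × 2.47 × 1.56 = 2.778 m³/s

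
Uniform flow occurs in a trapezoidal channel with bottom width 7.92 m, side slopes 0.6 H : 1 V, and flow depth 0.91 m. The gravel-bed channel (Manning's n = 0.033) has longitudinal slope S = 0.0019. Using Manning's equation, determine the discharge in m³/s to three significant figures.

A = (b + z·y)·y = (7.92 + 0.6×0.91)×0.91 = 7.704 m²
P = b + 2y√(1+z²) = 7.92 + 2×0.91×√(1+0.6²) = 10.04 m
R = A/P = 7.704/10.04 = 0.7671 m
Q = (1/n)·A·R^(2/3)·S^(1/2) = (1/0.033) × 7.704 × 0.7671^(2/3) × 0.0019^(1/2) = 8.528 m³/s

8.53 m³/s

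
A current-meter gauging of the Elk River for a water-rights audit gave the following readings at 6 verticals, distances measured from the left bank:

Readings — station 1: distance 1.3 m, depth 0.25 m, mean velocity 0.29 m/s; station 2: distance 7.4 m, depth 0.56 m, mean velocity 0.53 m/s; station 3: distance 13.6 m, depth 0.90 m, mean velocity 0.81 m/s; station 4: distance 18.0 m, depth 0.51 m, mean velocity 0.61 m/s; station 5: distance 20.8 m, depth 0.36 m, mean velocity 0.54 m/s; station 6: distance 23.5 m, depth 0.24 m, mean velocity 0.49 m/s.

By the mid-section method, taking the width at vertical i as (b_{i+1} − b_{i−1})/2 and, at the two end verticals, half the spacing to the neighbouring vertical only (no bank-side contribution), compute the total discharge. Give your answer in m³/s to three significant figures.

w_1 = (7.4 − 1.3)/2 = 3.05 m; q_1 = 0.29 × 0.25 × 3.05 = 0.2211 m³/s
w_2 = (13.6 − 1.3)/2 = 6.15 m; q_2 = 0.53 × 0.56 × 6.15 = 1.825 m³/s
w_3 = (18.0 − 7.4)/2 = 5.3 m; q_3 = 0.81 × 0.90 × 5.3 = 3.864 m³/s
w_4 = (20.8 − 13.6)/2 = 3.6 m; q_4 = 0.61 × 0.51 × 3.6 = 1.120 m³/s
w_5 = (23.5 − 18.0)/2 = 2.75 m; q_5 = 0.54 × 0.36 × 2.75 = 0.5346 m³/s
w_6 = (23.5 − 20.8)/2 = 1.35 m; q_6 = 0.49 × 0.24 × 1.35 = 0.1588 m³/s
Q = Σ qᵢ = 7.723 m³/s

7.72 m³/s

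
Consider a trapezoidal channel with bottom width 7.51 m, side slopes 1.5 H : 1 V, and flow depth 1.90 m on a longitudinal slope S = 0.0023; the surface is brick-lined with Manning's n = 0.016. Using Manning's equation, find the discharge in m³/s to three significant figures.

A = (b + z·y)·y = (7.51 + 1.5×1.90)×1.90 = 19.68 m²
P = b + 2y√(1+z²) = 7.51 + 2×1.90×√(1+1.5²) = 14.36 m
R = A/P = 19.68/14.36 = 1.371 m
Q = (1/n)·A·R^(2/3)·S^(1/2) = (1/0.016) × 19.68 × 1.371^(2/3) × 0.0023^(1/2) = 72.80 m³/s

72.8 m³/s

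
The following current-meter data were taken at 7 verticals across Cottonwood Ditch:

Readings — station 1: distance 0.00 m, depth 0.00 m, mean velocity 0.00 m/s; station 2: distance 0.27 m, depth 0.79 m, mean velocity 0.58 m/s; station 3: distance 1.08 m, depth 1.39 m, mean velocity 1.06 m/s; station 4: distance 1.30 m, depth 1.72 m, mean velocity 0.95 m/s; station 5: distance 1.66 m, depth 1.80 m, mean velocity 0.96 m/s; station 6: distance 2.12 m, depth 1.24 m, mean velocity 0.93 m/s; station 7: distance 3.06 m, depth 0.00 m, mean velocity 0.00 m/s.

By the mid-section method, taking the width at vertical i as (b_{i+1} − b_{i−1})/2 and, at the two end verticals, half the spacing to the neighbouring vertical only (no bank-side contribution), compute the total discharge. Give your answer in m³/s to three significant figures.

3.00 m³/s

w_2 = (1.08 − 0.00)/2 = 0.54 m; q_2 = 0.58 × 0.79 × 0.54 = 0.2474 m³/s
w_3 = (1.30 − 0.27)/2 = 0.515 m; q_3 = 1.06 × 1.39 × 0.515 = 0.7588 m³/s
w_4 = (1.66 − 1.08)/2 = 0.29 m; q_4 = 0.95 × 1.72 × 0.29 = 0.4739 m³/s
w_5 = (2.12 − 1.30)/2 = 0.41 m; q_5 = 0.96 × 1.80 × 0.41 = 0.7085 m³/s
w_6 = (3.06 − 1.66)/2 = 0.7 m; q_6 = 0.93 × 1.24 × 0.7 = 0.8072 m³/s
Stations 1, 7 contribute zero (depth or velocity is 0).
Q = Σ qᵢ = 2.996 m³/s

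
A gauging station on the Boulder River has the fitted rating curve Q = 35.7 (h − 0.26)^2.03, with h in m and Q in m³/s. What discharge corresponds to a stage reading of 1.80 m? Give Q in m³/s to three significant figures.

Q = 35.7 × (1.80 − 0.26)^2.03 = 35.7 × 1.54^2.03 = 85.77 m³/s

85.8 m³/s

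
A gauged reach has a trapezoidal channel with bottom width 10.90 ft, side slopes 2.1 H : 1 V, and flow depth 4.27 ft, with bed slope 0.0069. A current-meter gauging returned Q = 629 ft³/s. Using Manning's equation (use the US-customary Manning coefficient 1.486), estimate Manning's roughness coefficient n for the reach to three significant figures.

0.0327

A = (b + z·y)·y = (10.90 + 2.1×4.27)×4.27 = 84.83 ft²
P = b + 2y√(1+z²) = 10.90 + 2×4.27×√(1+2.1²) = 30.76 ft
R = A/P = 84.83/30.76 = 2.758 ft
n = (1.486/Q)·A·R^(2/3)·S^(1/2) = (1.486/629) × 84.83 × 1.966 × 0.08307 = 0.03274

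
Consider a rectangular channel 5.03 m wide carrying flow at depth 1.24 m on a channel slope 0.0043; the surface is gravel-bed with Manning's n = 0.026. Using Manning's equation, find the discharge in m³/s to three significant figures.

13.9 m³/s

A = b·y = 5.03 × 1.24 = 6.237 m²
P = b + 2y = 5.03 + 2×1.24 = 7.510 m
R = A/P = 6.237/7.510 = 0.8305 m
Q = (1/n)·A·R^(2/3)·S^(1/2) = (1/0.026) × 6.237 × 0.8305^(2/3) × 0.0043^(1/2) = 13.90 m³/s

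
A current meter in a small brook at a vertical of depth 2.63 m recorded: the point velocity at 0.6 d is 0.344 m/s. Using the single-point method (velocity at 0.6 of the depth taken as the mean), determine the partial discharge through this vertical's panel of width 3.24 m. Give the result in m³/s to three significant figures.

2.93 m³/s

v̄ = v₀.₆ = 0.344 m/s
q = v̄ × d × w = 0.3440 × 2.63 × 3.24 = 2.931 m³/s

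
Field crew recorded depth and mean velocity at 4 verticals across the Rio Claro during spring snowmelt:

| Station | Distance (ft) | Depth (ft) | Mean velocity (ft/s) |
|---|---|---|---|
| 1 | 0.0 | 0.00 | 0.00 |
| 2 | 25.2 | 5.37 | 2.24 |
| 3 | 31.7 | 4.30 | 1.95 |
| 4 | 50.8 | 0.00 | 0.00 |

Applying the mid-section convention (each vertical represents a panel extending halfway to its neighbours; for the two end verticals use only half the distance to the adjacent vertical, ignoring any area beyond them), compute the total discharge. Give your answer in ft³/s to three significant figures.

w_2 = (31.7 − 0.0)/2 = 15.85 ft; q_2 = 2.24 × 5.37 × 15.85 = 190.7 ft³/s
w_3 = (50.8 − 25.2)/2 = 12.8 ft; q_3 = 1.95 × 4.30 × 12.8 = 107.3 ft³/s
Stations 1, 4 contribute zero (depth or velocity is 0).
Q = Σ qᵢ = 298.0 ft³/s

298 ft³/s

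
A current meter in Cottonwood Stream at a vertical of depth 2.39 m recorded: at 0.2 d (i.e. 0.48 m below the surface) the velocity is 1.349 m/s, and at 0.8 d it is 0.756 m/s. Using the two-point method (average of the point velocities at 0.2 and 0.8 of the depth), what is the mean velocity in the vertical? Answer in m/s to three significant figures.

1.05 m/s

v̄ = (1.349 + 0.756) / 2 = 1.053 m/s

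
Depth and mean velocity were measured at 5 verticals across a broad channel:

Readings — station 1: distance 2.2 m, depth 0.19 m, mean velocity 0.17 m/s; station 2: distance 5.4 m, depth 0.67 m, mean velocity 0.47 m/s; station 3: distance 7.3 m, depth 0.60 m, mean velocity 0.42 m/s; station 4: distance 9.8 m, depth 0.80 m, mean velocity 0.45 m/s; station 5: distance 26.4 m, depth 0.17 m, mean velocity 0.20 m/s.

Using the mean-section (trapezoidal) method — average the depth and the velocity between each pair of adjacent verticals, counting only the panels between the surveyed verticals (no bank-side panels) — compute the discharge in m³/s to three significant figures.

4.36 m³/s

Panel 1-2: Δb = 3.2 m, d̄ = (0.19+0.67)/2 = 0.43, v̄ = (0.17+0.47)/2 = 0.32 → q = 3.2×0.43×0.32 = 0.4403 m³/s
Panel 2-3: Δb = 1.9 m, d̄ = (0.67+0.60)/2 = 0.635, v̄ = (0.47+0.42)/2 = 0.445 → q = 1.9×0.635×0.445 = 0.5369 m³/s
Panel 3-4: Δb = 2.5 m, d̄ = (0.60+0.80)/2 = 0.7, v̄ = (0.42+0.45)/2 = 0.435 → q = 2.5×0.7×0.435 = 0.7613 m³/s
Panel 4-5: Δb = 16.6 m, d̄ = (0.80+0.17)/2 = 0.485, v̄ = (0.45+0.20)/2 = 0.325 → q = 16.6×0.485×0.325 = 2.617 m³/s
Q = Σ q = 4.355 m³/s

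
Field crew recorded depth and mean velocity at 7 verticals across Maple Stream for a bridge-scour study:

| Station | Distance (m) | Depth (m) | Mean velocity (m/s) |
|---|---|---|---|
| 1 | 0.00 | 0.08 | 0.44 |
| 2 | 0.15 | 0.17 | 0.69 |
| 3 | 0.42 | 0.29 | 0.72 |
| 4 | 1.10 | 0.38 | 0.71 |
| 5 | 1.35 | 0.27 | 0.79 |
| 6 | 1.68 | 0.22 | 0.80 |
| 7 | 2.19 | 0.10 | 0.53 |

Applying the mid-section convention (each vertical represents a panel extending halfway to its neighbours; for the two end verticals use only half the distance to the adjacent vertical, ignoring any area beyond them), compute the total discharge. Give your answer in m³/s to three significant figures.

w_1 = (0.15 − 0.00)/2 = 0.075 m; q_1 = 0.44 × 0.08 × 0.075 = 0.002640 m³/s
w_2 = (0.42 − 0.00)/2 = 0.21 m; q_2 = 0.69 × 0.17 × 0.21 = 0.02463 m³/s
w_3 = (1.10 − 0.15)/2 = 0.475 m; q_3 = 0.72 × 0.29 × 0.475 = 0.09918 m³/s
w_4 = (1.35 − 0.42)/2 = 0.465 m; q_4 = 0.71 × 0.38 × 0.465 = 0.1255 m³/s
w_5 = (1.68 − 1.10)/2 = 0.29 m; q_5 = 0.79 × 0.27 × 0.29 = 0.06186 m³/s
w_6 = (2.19 − 1.35)/2 = 0.42 m; q_6 = 0.80 × 0.22 × 0.42 = 0.07392 m³/s
w_7 = (2.19 − 1.68)/2 = 0.255 m; q_7 = 0.53 × 0.10 × 0.255 = 0.01352 m³/s
Q = Σ qᵢ = 0.4012 m³/s

0.401 m³/s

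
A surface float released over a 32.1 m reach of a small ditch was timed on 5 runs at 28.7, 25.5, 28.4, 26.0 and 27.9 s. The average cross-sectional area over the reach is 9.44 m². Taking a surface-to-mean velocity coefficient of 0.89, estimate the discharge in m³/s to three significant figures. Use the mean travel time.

9.88 m³/s

t̄ = (28.7 + 25.5 + 28.4 + 26.0 + 27.9) / 5 = 27.3 s
v_surface = L / t̄ = 32.1 / 27.3 = 1.176 m/s
v_mean = 0.89 × 1.176 = 1.046 m/s
Q = A × v_mean = 9.44 × 1.046 = 9.879 m³/s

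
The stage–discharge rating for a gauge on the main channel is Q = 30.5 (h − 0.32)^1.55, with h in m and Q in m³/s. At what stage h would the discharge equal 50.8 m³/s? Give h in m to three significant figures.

h − h₀ = (Q/C)^(1/b) = (50.8/30.5)^(1/1.55) = 1.390 m
h = 0.32 + 1.390 = 1.710 m

1.71 m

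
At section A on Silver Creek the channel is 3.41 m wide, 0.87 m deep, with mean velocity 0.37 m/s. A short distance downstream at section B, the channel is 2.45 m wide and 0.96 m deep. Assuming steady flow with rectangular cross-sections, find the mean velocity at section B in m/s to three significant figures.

0.467 m/s

Q = A₁V₁ = (3.41×0.87) × 0.37 = 1.098 m³/s
A₂ = 2.45 × 0.96 = 2.352 m²
V₂ = Q/A₂ = 1.098/2.352 = 0.4667 m/s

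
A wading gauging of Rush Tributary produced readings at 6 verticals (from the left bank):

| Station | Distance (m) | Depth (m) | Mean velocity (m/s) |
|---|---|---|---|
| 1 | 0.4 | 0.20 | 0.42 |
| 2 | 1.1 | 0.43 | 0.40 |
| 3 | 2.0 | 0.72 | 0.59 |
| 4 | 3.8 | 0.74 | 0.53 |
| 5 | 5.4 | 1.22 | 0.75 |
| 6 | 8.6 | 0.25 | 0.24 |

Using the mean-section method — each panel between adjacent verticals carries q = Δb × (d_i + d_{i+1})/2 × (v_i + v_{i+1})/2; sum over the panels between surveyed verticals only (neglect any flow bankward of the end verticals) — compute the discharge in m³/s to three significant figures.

Panel 1-2: Δb = 0.7 m, d̄ = (0.20+0.43)/2 = 0.315, v̄ = (0.42+0.40)/2 = 0.41 → q = 0.7×0.315×0.41 = 0.09041 m³/s
Panel 2-3: Δb = 0.9 m, d̄ = (0.43+0.72)/2 = 0.575, v̄ = (0.40+0.59)/2 = 0.495 → q = 0.9×0.575×0.495 = 0.2562 m³/s
Panel 3-4: Δb = 1.8 m, d̄ = (0.72+0.74)/2 = 0.73, v̄ = (0.59+0.53)/2 = 0.56 → q = 1.8×0.73×0.56 = 0.7358 m³/s
Panel 4-5: Δb = 1.6 m, d̄ = (0.74+1.22)/2 = 0.98, v̄ = (0.53+0.75)/2 = 0.64 → q = 1.6×0.98×0.64 = 1.004 m³/s
Panel 5-6: Δb = 3.2 m, d̄ = (1.22+0.25)/2 = 0.735, v̄ = (0.75+0.24)/2 = 0.495 → q = 3.2×0.735×0.495 = 1.164 m³/s
Q = Σ q = 3.250 m³/s

3.25 m³/s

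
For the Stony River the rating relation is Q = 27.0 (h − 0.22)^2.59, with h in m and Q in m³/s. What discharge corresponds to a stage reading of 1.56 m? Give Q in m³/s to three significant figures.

Q = 27.0 × (1.56 − 0.22)^2.59 = 27.0 × 1.34^2.59 = 57.62 m³/s

57.6 m³/s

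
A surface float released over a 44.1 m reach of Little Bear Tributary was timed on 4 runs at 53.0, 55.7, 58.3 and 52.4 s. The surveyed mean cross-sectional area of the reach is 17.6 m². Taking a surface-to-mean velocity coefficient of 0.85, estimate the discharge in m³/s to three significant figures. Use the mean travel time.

12.0 m³/s

t̄ = (53.0 + 55.7 + 58.3 + 52.4) / 4 = 54.85 s
v_surface = L / t̄ = 44.1 / 54.85 = 0.8040 m/s
v_mean = 0.85 × 0.8040 = 0.6834 m/s
Q = A × v_mean = 17.6 × 0.6834 = 12.03 m³/s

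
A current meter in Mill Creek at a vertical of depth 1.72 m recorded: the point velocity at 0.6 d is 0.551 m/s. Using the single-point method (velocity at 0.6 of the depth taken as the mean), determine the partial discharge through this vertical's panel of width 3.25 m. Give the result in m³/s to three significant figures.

3.08 m³/s

v̄ = v₀.₆ = 0.551 m/s
q = v̄ × d × w = 0.5510 × 1.72 × 3.25 = 3.080 m³/s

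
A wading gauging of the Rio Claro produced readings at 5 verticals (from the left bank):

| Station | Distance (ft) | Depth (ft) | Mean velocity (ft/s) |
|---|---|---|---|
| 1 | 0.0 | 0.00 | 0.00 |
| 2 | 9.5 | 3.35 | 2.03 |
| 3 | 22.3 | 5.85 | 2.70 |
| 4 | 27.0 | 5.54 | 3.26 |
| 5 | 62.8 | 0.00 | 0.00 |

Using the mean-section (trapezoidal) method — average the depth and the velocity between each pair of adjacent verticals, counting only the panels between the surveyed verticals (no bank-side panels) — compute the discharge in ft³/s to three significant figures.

397 ft³/s

Panel 1-2: Δb = 9.5 ft, d̄ = (0.00+3.35)/2 = 1.675, v̄ = (0.00+2.03)/2 = 1.015 → q = 9.5×1.675×1.015 = 16.15 ft³/s
Panel 2-3: Δb = 12.8 ft, d̄ = (3.35+5.85)/2 = 4.6, v̄ = (2.03+2.70)/2 = 2.365 → q = 12.8×4.6×2.365 = 139.3 ft³/s
Panel 3-4: Δb = 4.7 ft, d̄ = (5.85+5.54)/2 = 5.695, v̄ = (2.70+3.26)/2 = 2.98 → q = 4.7×5.695×2.98 = 79.76 ft³/s
Panel 4-5: Δb = 35.8 ft, d̄ = (5.54+0.00)/2 = 2.77, v̄ = (3.26+0.00)/2 = 1.63 → q = 35.8×2.77×1.63 = 161.6 ft³/s
Q = Σ q = 396.8 ft³/s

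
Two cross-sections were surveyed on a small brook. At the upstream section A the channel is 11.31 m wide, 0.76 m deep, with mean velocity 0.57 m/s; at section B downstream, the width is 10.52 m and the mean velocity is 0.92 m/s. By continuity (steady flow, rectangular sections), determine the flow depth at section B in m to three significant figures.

Q = A₁V₁ = (11.31×0.76) × 0.57 = 4.899 m³/s
d₂ = Q/(b₂ V₂) = 4.899/(10.52×0.92) = 0.5062 m

0.506 m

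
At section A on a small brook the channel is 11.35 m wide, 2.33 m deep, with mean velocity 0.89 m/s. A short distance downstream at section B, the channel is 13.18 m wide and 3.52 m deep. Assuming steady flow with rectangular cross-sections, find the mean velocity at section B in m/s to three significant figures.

0.507 m/s

Q = A₁V₁ = (11.35×2.33) × 0.89 = 23.54 m³/s
A₂ = 13.18 × 3.52 = 46.39 m²
V₂ = Q/A₂ = 23.54/46.39 = 0.5073 m/s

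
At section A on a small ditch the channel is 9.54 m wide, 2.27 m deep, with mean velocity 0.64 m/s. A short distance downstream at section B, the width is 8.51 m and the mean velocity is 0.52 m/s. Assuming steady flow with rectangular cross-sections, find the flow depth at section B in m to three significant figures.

Q = A₁V₁ = (9.54×2.27) × 0.64 = 13.86 m³/s
d₂ = Q/(b₂ V₂) = 13.86/(8.51×0.52) = 3.132 m

3.13 m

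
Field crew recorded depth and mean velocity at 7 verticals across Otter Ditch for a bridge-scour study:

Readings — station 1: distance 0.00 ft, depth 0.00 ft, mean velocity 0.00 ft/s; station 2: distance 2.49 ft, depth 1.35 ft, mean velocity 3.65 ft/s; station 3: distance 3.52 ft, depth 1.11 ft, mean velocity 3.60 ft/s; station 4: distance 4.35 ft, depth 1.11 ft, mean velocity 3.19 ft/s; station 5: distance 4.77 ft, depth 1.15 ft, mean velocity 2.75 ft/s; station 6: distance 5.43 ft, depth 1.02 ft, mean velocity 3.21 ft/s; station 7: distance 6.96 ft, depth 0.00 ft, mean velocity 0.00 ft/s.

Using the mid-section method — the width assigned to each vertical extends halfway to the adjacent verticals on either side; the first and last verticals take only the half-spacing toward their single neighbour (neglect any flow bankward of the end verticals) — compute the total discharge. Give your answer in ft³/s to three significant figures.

19.9 ft³/s

w_2 = (3.52 − 0.00)/2 = 1.76 ft; q_2 = 3.65 × 1.35 × 1.76 = 8.672 ft³/s
w_3 = (4.35 − 2.49)/2 = 0.93 ft; q_3 = 3.60 × 1.11 × 0.93 = 3.716 ft³/s
w_4 = (4.77 − 3.52)/2 = 0.625 ft; q_4 = 3.19 × 1.11 × 0.625 = 2.213 ft³/s
w_5 = (5.43 − 4.35)/2 = 0.54 ft; q_5 = 2.75 × 1.15 × 0.54 = 1.708 ft³/s
w_6 = (6.96 − 4.77)/2 = 1.095 ft; q_6 = 3.21 × 1.02 × 1.095 = 3.585 ft³/s
Stations 1, 7 contribute zero (depth or velocity is 0).
Q = Σ qᵢ = 19.89 ft³/s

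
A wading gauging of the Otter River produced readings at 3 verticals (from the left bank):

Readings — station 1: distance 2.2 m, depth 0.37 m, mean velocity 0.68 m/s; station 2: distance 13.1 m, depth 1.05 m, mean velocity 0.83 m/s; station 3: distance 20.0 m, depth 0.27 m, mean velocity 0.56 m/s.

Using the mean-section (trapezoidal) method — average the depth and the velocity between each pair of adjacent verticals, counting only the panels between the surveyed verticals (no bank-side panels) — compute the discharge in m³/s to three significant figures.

9.01 m³/s

Panel 1-2: Δb = 10.9 m, d̄ = (0.37+1.05)/2 = 0.71, v̄ = (0.68+0.83)/2 = 0.755 → q = 10.9×0.71×0.755 = 5.843 m³/s
Panel 2-3: Δb = 6.9 m, d̄ = (1.05+0.27)/2 = 0.66, v̄ = (0.83+0.56)/2 = 0.695 → q = 6.9×0.66×0.695 = 3.165 m³/s
Q = Σ q = 9.008 m³/s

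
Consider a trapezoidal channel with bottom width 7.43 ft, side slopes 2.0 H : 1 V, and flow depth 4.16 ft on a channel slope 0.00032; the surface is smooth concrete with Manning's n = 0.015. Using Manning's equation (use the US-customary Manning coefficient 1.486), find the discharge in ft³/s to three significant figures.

A = (b + z·y)·y = (7.43 + 2.0×4.16)×4.16 = 65.52 ft²
P = b + 2y√(1+z²) = 7.43 + 2×4.16×√(1+2.0²) = 26.03 ft
R = A/P = 65.52/26.03 = 2.517 ft
Q = (1.486/n)·A·R^(2/3)·S^(1/2) = (1.486/0.015) × 65.52 × 2.517^(2/3) × 0.00032^(1/2) = 214.8 ft³/s

215 ft³/s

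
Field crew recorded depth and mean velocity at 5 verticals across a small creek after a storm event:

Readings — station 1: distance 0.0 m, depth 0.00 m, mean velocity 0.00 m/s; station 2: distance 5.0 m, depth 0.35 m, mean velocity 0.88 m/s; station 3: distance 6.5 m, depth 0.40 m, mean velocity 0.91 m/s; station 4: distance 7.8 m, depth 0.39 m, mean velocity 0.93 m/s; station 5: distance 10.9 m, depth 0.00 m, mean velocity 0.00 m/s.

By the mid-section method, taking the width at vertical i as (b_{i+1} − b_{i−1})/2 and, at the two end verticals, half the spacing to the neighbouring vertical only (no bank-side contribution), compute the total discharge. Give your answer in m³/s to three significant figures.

w_2 = (6.5 − 0.0)/2 = 3.25 m; q_2 = 0.88 × 0.35 × 3.25 = 1.001 m³/s
w_3 = (7.8 − 5.0)/2 = 1.4 m; q_3 = 0.91 × 0.40 × 1.4 = 0.5096 m³/s
w_4 = (10.9 − 6.5)/2 = 2.2 m; q_4 = 0.93 × 0.39 × 2.2 = 0.7979 m³/s
Stations 1, 5 contribute zero (depth or velocity is 0).
Q = Σ qᵢ = 2.309 m³/s

2.31 m³/s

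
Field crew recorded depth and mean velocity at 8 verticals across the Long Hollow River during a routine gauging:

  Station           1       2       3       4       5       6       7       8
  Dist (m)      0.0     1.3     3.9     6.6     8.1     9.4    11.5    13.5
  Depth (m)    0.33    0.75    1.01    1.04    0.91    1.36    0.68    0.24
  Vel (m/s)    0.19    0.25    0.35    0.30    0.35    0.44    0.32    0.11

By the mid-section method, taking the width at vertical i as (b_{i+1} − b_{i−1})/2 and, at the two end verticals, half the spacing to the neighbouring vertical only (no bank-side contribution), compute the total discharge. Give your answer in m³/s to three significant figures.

3.93 m³/s

w_1 = (1.3 − 0.0)/2 = 0.65 m; q_1 = 0.19 × 0.33 × 0.65 = 0.04076 m³/s
w_2 = (3.9 − 0.0)/2 = 1.95 m; q_2 = 0.25 × 0.75 × 1.95 = 0.3656 m³/s
w_3 = (6.6 − 1.3)/2 = 2.65 m; q_3 = 0.35 × 1.01 × 2.65 = 0.9368 m³/s
w_4 = (8.1 − 3.9)/2 = 2.1 m; q_4 = 0.30 × 1.04 × 2.1 = 0.6552 m³/s
w_5 = (9.4 − 6.6)/2 = 1.4 m; q_5 = 0.35 × 0.91 × 1.4 = 0.4459 m³/s
w_6 = (11.5 − 8.1)/2 = 1.7 m; q_6 = 0.44 × 1.36 × 1.7 = 1.017 m³/s
w_7 = (13.5 − 9.4)/2 = 2.05 m; q_7 = 0.32 × 0.68 × 2.05 = 0.4461 m³/s
w_8 = (13.5 − 11.5)/2 = 1 m; q_8 = 0.11 × 0.24 × 1 = 0.02640 m³/s
Q = Σ qᵢ = 3.934 m³/s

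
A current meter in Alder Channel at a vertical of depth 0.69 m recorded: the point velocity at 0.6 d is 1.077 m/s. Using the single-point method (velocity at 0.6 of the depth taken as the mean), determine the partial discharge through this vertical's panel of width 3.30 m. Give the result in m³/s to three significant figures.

2.45 m³/s

v̄ = v₀.₆ = 1.077 m/s
q = v̄ × d × w = 1.077 × 0.69 × 3.30 = 2.452 m³/s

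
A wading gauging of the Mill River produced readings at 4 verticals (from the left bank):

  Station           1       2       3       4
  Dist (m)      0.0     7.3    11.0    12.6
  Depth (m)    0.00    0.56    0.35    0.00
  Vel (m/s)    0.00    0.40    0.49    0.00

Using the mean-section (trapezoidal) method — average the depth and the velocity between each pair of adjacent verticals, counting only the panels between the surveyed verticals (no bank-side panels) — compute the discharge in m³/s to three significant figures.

1.23 m³/s

Panel 1-2: Δb = 7.3 m, d̄ = (0.00+0.56)/2 = 0.28, v̄ = (0.00+0.40)/2 = 0.2 → q = 7.3×0.28×0.2 = 0.4088 m³/s
Panel 2-3: Δb = 3.7 m, d̄ = (0.56+0.35)/2 = 0.455, v̄ = (0.40+0.49)/2 = 0.445 → q = 3.7×0.455×0.445 = 0.7492 m³/s
Panel 3-4: Δb = 1.6 m, d̄ = (0.35+0.00)/2 = 0.175, v̄ = (0.49+0.00)/2 = 0.245 → q = 1.6×0.175×0.245 = 0.06860 m³/s
Q = Σ q = 1.227 m³/s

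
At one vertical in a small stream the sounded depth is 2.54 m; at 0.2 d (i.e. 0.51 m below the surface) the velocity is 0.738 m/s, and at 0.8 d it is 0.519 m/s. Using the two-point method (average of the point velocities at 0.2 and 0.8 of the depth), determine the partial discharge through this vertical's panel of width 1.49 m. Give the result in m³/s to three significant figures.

2.38 m³/s

v̄ = (0.738 + 0.519) / 2 = 0.6285 m/s
q = v̄ × d × w = 0.6285 × 2.54 × 1.49 = 2.379 m³/s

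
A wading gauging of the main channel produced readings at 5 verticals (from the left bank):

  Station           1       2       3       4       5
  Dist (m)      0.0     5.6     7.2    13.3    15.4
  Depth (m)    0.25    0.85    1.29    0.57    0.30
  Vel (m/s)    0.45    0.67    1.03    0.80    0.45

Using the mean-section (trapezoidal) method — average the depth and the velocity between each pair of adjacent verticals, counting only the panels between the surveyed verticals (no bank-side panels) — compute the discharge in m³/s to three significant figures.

8.94 m³/s

Panel 1-2: Δb = 5.6 m, d̄ = (0.25+0.85)/2 = 0.55, v̄ = (0.45+0.67)/2 = 0.56 → q = 5.6×0.55×0.56 = 1.725 m³/s
Panel 2-3: Δb = 1.6 m, d̄ = (0.85+1.29)/2 = 1.07, v̄ = (0.67+1.03)/2 = 0.85 → q = 1.6×1.07×0.85 = 1.455 m³/s
Panel 3-4: Δb = 6.1 m, d̄ = (1.29+0.57)/2 = 0.93, v̄ = (1.03+0.80)/2 = 0.915 → q = 6.1×0.93×0.915 = 5.191 m³/s
Panel 4-5: Δb = 2.1 m, d̄ = (0.57+0.30)/2 = 0.435, v̄ = (0.80+0.45)/2 = 0.625 → q = 2.1×0.435×0.625 = 0.5709 m³/s
Q = Σ q = 8.942 m³/s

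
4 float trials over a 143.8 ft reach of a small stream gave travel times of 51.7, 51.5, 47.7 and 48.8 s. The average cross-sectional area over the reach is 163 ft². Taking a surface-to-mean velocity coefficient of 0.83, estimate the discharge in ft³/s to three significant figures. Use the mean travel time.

390 ft³/s

t̄ = (51.7 + 51.5 + 47.7 + 48.8) / 4 = 49.925 s
v_surface = L / t̄ = 143.8 / 49.925 = 2.880 ft/s
v_mean = 0.83 × 2.880 = 2.391 ft/s
Q = A × v_mean = 163 × 2.391 = 389.7 ft³/s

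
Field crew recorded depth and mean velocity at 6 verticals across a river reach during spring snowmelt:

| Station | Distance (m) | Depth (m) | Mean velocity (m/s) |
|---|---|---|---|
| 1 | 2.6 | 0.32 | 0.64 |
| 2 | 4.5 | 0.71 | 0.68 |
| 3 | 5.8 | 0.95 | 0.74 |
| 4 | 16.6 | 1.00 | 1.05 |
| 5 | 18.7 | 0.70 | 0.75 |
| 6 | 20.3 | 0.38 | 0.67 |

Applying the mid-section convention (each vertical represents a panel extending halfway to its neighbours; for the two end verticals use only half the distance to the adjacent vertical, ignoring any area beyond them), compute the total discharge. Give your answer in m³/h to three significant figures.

w_1 = (4.5 − 2.6)/2 = 0.95 m; q_1 = 0.64 × 0.32 × 0.95 = 0.1946 m³/s
w_2 = (5.8 − 2.6)/2 = 1.6 m; q_2 = 0.68 × 0.71 × 1.6 = 0.7725 m³/s
w_3 = (16.6 − 4.5)/2 = 6.05 m; q_3 = 0.74 × 0.95 × 6.05 = 4.253 m³/s
w_4 = (18.7 − 5.8)/2 = 6.45 m; q_4 = 1.05 × 1.00 × 6.45 = 6.773 m³/s
w_5 = (20.3 − 16.6)/2 = 1.85 m; q_5 = 0.75 × 0.70 × 1.85 = 0.9713 m³/s
w_6 = (20.3 − 18.7)/2 = 0.8 m; q_6 = 0.67 × 0.38 × 0.8 = 0.2037 m³/s
Q = Σ qᵢ = 13.17 m³/s
= 13.17 × 3600 = 47400 m³/h

47400 m³/h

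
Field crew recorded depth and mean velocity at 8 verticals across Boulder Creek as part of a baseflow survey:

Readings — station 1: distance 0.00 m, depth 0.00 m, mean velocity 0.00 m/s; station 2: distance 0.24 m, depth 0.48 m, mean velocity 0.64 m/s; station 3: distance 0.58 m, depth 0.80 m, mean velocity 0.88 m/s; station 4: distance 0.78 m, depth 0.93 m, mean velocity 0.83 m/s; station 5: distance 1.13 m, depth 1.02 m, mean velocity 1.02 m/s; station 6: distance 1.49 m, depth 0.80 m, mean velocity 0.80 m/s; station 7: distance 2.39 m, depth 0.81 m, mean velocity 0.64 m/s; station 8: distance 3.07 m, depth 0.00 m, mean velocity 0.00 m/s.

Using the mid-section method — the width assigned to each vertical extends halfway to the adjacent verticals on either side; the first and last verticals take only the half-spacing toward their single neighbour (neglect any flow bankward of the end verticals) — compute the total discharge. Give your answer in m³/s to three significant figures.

1.67 m³/s

w_2 = (0.58 − 0.00)/2 = 0.29 m; q_2 = 0.64 × 0.48 × 0.29 = 0.08909 m³/s
w_3 = (0.78 − 0.24)/2 = 0.27 m; q_3 = 0.88 × 0.80 × 0.27 = 0.1901 m³/s
w_4 = (1.13 − 0.58)/2 = 0.275 m; q_4 = 0.83 × 0.93 × 0.275 = 0.2123 m³/s
w_5 = (1.49 − 0.78)/2 = 0.355 m; q_5 = 1.02 × 1.02 × 0.355 = 0.3693 m³/s
w_6 = (2.39 − 1.13)/2 = 0.63 m; q_6 = 0.80 × 0.80 × 0.63 = 0.4032 m³/s
w_7 = (3.07 − 1.49)/2 = 0.79 m; q_7 = 0.64 × 0.81 × 0.79 = 0.4095 m³/s
Stations 1, 8 contribute zero (depth or velocity is 0).
Q = Σ qᵢ = 1.674 m³/s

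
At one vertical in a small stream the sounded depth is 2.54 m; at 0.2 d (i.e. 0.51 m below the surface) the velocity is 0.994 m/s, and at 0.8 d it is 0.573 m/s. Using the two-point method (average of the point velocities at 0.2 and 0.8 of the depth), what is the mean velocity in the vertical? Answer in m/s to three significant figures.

0.784 m/s

v̄ = (0.994 + 0.573) / 2 = 0.7835 m/s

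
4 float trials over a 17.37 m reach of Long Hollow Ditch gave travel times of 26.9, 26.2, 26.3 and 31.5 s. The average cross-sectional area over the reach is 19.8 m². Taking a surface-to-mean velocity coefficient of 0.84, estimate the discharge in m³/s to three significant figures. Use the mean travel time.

t̄ = (26.9 + 26.2 + 26.3 + 31.5) / 4 = 27.725 s
v_surface = L / t̄ = 17.37 / 27.725 = 0.6265 m/s
v_mean = 0.84 × 0.6265 = 0.5263 m/s
Q = A × v_mean = 19.8 × 0.5263 = 10.42 m³/s

10.4 m³/s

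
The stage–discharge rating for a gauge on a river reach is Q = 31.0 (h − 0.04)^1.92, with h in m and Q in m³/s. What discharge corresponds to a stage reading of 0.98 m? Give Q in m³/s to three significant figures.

27.5 m³/s

Q = 31.0 × (0.98 − 0.04)^1.92 = 31.0 × 0.94^1.92 = 27.53 m³/s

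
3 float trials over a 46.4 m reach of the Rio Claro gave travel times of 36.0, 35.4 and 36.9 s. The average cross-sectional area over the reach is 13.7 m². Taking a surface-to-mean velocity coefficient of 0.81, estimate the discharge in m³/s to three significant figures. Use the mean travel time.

14.3 m³/s

t̄ = (36.0 + 35.4 + 36.9) / 3 = 36.1 s
v_surface = L / t̄ = 46.4 / 36.1 = 1.285 m/s
v_mean = 0.81 × 1.285 = 1.041 m/s
Q = A × v_mean = 13.7 × 1.041 = 14.26 m³/s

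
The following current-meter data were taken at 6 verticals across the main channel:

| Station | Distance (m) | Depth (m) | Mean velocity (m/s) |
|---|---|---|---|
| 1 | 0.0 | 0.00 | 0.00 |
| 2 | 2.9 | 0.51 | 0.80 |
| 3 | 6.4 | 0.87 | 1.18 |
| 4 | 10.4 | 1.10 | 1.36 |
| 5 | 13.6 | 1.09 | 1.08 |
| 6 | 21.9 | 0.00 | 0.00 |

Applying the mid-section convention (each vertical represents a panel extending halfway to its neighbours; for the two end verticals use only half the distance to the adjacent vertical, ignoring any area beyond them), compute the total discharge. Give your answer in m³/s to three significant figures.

17.3 m³/s

w_2 = (6.4 − 0.0)/2 = 3.2 m; q_2 = 0.80 × 0.51 × 3.2 = 1.306 m³/s
w_3 = (10.4 − 2.9)/2 = 3.75 m; q_3 = 1.18 × 0.87 × 3.75 = 3.850 m³/s
w_4 = (13.6 − 6.4)/2 = 3.6 m; q_4 = 1.36 × 1.10 × 3.6 = 5.386 m³/s
w_5 = (21.9 − 10.4)/2 = 5.75 m; q_5 = 1.08 × 1.09 × 5.75 = 6.769 m³/s
Stations 1, 6 contribute zero (depth or velocity is 0).
Q = Σ qᵢ = 17.31 m³/s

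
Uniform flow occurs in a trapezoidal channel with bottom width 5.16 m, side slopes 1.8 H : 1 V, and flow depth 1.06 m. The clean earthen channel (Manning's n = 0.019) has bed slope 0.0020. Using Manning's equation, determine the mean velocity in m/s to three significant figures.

A = (b + z·y)·y = (5.16 + 1.8×1.06)×1.06 = 7.492 m²
P = b + 2y√(1+z²) = 5.16 + 2×1.06×√(1+1.8²) = 9.525 m
R = A/P = 7.492/9.525 = 0.7865 m
Q = (1/n)·A·R^(2/3)·S^(1/2) = (1/0.019) × 7.492 × 0.7865^(2/3) × 0.0020^(1/2) = 15.03 m³/s
V = Q/A = 15.03/7.492 = 2.006 m/s

2.01 m/s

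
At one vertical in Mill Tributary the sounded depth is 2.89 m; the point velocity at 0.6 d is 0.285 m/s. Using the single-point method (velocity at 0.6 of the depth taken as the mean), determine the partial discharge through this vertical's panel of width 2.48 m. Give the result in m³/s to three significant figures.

v̄ = v₀.₆ = 0.285 m/s
q = v̄ × d × w = 0.2850 × 2.89 × 2.48 = 2.043 m³/s

2.04 m³/s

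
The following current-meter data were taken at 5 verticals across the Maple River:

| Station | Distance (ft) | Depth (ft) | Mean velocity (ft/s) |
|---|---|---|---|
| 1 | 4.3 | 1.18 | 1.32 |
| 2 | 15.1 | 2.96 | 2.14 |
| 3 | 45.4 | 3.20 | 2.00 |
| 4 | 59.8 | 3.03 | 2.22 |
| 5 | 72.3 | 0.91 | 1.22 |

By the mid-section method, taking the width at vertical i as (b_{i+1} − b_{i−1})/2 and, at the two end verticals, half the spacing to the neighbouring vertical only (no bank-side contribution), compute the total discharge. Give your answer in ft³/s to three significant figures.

379 ft³/s

w_1 = (15.1 − 4.3)/2 = 5.4 ft; q_1 = 1.32 × 1.18 × 5.4 = 8.411 ft³/s
w_2 = (45.4 − 4.3)/2 = 20.55 ft; q_2 = 2.14 × 2.96 × 20.55 = 130.2 ft³/s
w_3 = (59.8 − 15.1)/2 = 22.35 ft; q_3 = 2.00 × 3.20 × 22.35 = 143.0 ft³/s
w_4 = (72.3 − 45.4)/2 = 13.45 ft; q_4 = 2.22 × 3.03 × 13.45 = 90.47 ft³/s
w_5 = (72.3 − 59.8)/2 = 6.25 ft; q_5 = 1.22 × 0.91 × 6.25 = 6.939 ft³/s
Q = Σ qᵢ = 379.0 ft³/s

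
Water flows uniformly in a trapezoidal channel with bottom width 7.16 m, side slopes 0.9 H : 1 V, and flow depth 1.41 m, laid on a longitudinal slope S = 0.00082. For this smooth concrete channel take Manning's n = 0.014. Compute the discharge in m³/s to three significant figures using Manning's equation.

25.7 m³/s

A = (b + z·y)·y = (7.16 + 0.9×1.41)×1.41 = 11.88 m²
P = b + 2y√(1+z²) = 7.16 + 2×1.41×√(1+0.9²) = 10.95 m
R = A/P = 11.88/10.95 = 1.085 m
Q = (1/n)·A·R^(2/3)·S^(1/2) = (1/0.014) × 11.88 × 1.085^(2/3) × 0.00082^(1/2) = 25.67 m³/s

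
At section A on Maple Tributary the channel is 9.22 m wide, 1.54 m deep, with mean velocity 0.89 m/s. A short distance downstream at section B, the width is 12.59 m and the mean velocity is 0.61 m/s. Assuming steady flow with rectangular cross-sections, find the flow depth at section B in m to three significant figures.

Q = A₁V₁ = (9.22×1.54) × 0.89 = 12.64 m³/s
d₂ = Q/(b₂ V₂) = 12.64/(12.59×0.61) = 1.645 m

1.65 m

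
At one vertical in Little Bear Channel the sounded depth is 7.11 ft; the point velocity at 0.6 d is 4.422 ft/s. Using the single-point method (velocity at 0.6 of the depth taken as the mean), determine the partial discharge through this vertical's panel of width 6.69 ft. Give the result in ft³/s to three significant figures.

v̄ = v₀.₆ = 4.422 ft/s
q = v̄ × d × w = 4.422 × 7.11 × 6.69 = 210.3 ft³/s

210 ft³/s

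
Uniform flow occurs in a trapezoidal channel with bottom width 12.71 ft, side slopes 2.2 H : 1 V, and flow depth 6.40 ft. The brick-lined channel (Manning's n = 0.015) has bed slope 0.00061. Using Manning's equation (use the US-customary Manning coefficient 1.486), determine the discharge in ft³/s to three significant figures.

A = (b + z·y)·y = (12.71 + 2.2×6.40)×6.40 = 171.5 ft²
P = b + 2y√(1+z²) = 12.71 + 2×6.40×√(1+2.2²) = 43.64 ft
R = A/P = 171.5/43.64 = 3.929 ft
Q = (1.486/n)·A·R^(2/3)·S^(1/2) = (1.486/0.015) × 171.5 × 3.929^(2/3) × 0.00061^(1/2) = 1044 ft³/s

1040 ft³/s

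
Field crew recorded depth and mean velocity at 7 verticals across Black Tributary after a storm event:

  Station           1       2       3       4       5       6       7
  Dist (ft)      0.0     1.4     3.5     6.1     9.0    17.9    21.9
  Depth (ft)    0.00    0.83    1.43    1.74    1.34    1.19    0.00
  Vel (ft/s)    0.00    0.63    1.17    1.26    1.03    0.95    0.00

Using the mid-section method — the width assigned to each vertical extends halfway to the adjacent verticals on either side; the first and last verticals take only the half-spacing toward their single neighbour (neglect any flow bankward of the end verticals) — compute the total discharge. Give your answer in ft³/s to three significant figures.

w_2 = (3.5 − 0.0)/2 = 1.75 ft; q_2 = 0.63 × 0.83 × 1.75 = 0.9151 ft³/s
w_3 = (6.1 − 1.4)/2 = 2.35 ft; q_3 = 1.17 × 1.43 × 2.35 = 3.932 ft³/s
w_4 = (9.0 − 3.5)/2 = 2.75 ft; q_4 = 1.26 × 1.74 × 2.75 = 6.029 ft³/s
w_5 = (17.9 − 6.1)/2 = 5.9 ft; q_5 = 1.03 × 1.34 × 5.9 = 8.143 ft³/s
w_6 = (21.9 − 9.0)/2 = 6.45 ft; q_6 = 0.95 × 1.19 × 6.45 = 7.292 ft³/s
Stations 1, 7 contribute zero (depth or velocity is 0).
Q = Σ qᵢ = 26.31 ft³/s

26.3 ft³/s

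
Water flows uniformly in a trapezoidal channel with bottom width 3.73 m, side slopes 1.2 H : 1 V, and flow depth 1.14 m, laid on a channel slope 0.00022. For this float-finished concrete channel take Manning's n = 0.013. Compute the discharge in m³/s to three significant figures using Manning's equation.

5.70 m³/s

A = (b + z·y)·y = (3.73 + 1.2×1.14)×1.14 = 5.812 m²
P = b + 2y√(1+z²) = 3.73 + 2×1.14×√(1+1.2²) = 7.291 m
R = A/P = 5.812/7.291 = 0.7971 m
Q = (1/n)·A·R^(2/3)·S^(1/2) = (1/0.013) × 5.812 × 0.7971^(2/3) × 0.00022^(1/2) = 5.700 m³/s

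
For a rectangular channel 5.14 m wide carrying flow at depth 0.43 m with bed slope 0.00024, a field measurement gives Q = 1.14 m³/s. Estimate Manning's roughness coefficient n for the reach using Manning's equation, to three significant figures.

A = b·y = 5.14 × 0.43 = 2.210 m²
P = b + 2y = 5.14 + 2×0.43 = 6.000 m
R = A/P = 2.210/6.000 = 0.3684 m
n = (1/Q)·A·R^(2/3)·S^(1/2) = (1/1.14) × 2.210 × 0.5139 × 0.01549 = 0.01543

0.0154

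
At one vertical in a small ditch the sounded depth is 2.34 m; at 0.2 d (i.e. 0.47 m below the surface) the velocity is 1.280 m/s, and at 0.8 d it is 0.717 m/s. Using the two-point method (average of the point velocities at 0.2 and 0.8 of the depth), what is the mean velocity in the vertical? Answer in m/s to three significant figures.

0.999 m/s

v̄ = (1.280 + 0.717) / 2 = 0.9985 m/s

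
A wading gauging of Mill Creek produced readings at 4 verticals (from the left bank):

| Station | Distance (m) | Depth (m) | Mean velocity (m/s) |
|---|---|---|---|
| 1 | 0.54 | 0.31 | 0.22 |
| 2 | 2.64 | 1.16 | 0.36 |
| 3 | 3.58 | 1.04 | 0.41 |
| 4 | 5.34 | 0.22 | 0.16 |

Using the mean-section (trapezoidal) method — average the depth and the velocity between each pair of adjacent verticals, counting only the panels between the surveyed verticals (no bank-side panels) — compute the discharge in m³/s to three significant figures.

1.16 m³/s

Panel 1-2: Δb = 2.1 m, d̄ = (0.31+1.16)/2 = 0.735, v̄ = (0.22+0.36)/2 = 0.29 → q = 2.1×0.735×0.29 = 0.4476 m³/s
Panel 2-3: Δb = 0.94 m, d̄ = (1.16+1.04)/2 = 1.1, v̄ = (0.36+0.41)/2 = 0.385 → q = 0.94×1.1×0.385 = 0.3981 m³/s
Panel 3-4: Δb = 1.76 m, d̄ = (1.04+0.22)/2 = 0.63, v̄ = (0.41+0.16)/2 = 0.285 → q = 1.76×0.63×0.285 = 0.3160 m³/s
Q = Σ q = 1.162 m³/s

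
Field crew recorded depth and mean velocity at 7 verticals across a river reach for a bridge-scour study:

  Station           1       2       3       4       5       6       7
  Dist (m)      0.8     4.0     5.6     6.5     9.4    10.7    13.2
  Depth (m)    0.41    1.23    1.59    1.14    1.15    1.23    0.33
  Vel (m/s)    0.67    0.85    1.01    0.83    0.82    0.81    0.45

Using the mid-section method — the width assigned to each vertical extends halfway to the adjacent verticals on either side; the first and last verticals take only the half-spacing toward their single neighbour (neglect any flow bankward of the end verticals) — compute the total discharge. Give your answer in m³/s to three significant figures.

10.8 m³/s

w_1 = (4.0 − 0.8)/2 = 1.6 m; q_1 = 0.67 × 0.41 × 1.6 = 0.4395 m³/s
w_2 = (5.6 − 0.8)/2 = 2.4 m; q_2 = 0.85 × 1.23 × 2.4 = 2.509 m³/s
w_3 = (6.5 − 4.0)/2 = 1.25 m; q_3 = 1.01 × 1.59 × 1.25 = 2.007 m³/s
w_4 = (9.4 − 5.6)/2 = 1.9 m; q_4 = 0.83 × 1.14 × 1.9 = 1.798 m³/s
w_5 = (10.7 − 6.5)/2 = 2.1 m; q_5 = 0.82 × 1.15 × 2.1 = 1.980 m³/s
w_6 = (13.2 − 9.4)/2 = 1.9 m; q_6 = 0.81 × 1.23 × 1.9 = 1.893 m³/s
w_7 = (13.2 − 10.7)/2 = 1.25 m; q_7 = 0.45 × 0.33 × 1.25 = 0.1856 m³/s
Q = Σ qᵢ = 10.81 m³/s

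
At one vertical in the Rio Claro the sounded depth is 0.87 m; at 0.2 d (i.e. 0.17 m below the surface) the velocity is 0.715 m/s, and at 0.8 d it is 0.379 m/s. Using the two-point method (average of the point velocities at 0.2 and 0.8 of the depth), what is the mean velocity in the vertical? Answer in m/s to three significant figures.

0.547 m/s

v̄ = (0.715 + 0.379) / 2 = 0.5470 m/s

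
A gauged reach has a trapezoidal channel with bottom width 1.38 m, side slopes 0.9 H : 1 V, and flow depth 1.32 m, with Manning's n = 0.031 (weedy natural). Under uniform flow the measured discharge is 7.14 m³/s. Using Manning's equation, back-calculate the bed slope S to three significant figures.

0.00703

A = (b + z·y)·y = (1.38 + 0.9×1.32)×1.32 = 3.390 m²
P = b + 2y√(1+z²) = 1.38 + 2×1.32×√(1+0.9²) = 4.932 m
R = A/P = 3.390/4.932 = 0.6873 m
S = (Q·n / (1·A·R^(2/3)))² = (7.14×0.031 / (1×3.390×0.7788))² = 0.007029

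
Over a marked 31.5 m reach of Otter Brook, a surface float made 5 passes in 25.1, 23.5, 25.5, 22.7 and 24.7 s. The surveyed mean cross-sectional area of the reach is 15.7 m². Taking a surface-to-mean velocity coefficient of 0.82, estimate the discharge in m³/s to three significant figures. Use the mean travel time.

t̄ = (25.1 + 23.5 + 25.5 + 22.7 + 24.7) / 5 = 24.3 s
v_surface = L / t̄ = 31.5 / 24.3 = 1.296 m/s
v_mean = 0.82 × 1.296 = 1.063 m/s
Q = A × v_mean = 15.7 × 1.063 = 16.69 m³/s

16.7 m³/s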